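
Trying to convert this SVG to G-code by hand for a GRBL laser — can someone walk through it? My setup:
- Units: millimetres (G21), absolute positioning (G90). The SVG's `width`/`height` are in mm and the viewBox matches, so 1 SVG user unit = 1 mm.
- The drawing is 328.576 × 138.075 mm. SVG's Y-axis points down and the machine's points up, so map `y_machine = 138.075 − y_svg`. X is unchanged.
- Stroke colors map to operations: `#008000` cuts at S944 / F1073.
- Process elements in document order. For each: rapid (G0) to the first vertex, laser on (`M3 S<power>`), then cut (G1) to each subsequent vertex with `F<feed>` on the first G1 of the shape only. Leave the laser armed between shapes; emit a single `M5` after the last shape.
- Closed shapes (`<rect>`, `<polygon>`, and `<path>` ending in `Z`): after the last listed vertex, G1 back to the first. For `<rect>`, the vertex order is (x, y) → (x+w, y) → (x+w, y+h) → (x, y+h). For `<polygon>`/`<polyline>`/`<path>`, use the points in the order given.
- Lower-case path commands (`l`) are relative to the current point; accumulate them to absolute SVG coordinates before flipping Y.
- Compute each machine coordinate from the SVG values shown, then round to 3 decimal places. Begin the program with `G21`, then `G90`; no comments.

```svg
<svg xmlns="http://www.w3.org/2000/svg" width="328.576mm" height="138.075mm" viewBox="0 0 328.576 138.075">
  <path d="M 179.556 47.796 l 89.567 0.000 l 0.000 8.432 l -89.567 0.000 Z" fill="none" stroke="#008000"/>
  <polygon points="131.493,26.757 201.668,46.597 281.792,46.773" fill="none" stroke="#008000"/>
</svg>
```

1 u = 1 mm; y_m = 138.075 − y.

[1] `<path>` rectangle, #008000→cut S944 F1073: (179.556,90.279) → (269.123,90.279) → (269.123,81.847) → (179.556,81.847) → (179.556,90.279) (closed)

[2] `<polygon>` closed polygon, #008000→cut S944 F1073: (131.493,111.318) → (201.668,91.478) → (281.792,91.302) → (131.493,111.318) (closed)

G21
G90
G0 X179.556 Y90.279
M3 S944
G1 X269.123 Y90.279 F1073
G1 X269.123 Y81.847
G1 X179.556 Y81.847
G1 X179.556 Y90.279
G0 X131.493 Y111.318
M3 S944
G1 X201.668 Y91.478 F1073
G1 X281.792 Y91.302
G1 X131.493 Y111.318
M5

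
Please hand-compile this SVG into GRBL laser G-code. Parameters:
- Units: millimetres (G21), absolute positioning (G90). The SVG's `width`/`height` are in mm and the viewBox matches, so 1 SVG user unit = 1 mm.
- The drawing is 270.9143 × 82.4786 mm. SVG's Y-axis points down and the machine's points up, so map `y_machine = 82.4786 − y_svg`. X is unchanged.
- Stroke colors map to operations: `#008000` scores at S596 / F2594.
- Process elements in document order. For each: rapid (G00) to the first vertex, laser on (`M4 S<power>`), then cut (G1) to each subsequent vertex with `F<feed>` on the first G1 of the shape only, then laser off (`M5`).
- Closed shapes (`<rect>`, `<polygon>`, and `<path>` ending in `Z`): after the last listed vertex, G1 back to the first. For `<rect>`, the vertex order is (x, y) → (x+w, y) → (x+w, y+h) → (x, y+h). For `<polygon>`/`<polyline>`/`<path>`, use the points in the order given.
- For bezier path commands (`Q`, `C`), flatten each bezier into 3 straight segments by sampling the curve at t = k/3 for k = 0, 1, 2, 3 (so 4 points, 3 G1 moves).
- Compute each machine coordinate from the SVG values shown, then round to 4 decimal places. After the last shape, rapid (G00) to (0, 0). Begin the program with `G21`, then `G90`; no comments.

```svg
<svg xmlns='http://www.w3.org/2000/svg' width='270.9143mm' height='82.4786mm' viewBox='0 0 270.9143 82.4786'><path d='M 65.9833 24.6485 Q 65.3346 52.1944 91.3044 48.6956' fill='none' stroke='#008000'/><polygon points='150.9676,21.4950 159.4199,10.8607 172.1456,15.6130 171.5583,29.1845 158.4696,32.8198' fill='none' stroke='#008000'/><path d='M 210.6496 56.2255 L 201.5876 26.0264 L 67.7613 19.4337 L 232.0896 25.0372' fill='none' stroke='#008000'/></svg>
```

G21
G90
G00 X65.9833 Y57.8301
M4 S596
G1 X68.5084 Y42.9156 F2594
G1 X76.9488 Y34.8999
G1 X91.3044 Y33.7830
M5
G00 X150.9676 Y60.9836
M4 S596
G1 X159.4199 Y71.6179 F2594
G1 X172.1456 Y66.8656
G1 X171.5583 Y53.2941
G1 X158.4696 Y49.6588
G1 X150.9676 Y60.9836
M5
G00 X210.6496 Y26.2531
M4 S596
G1 X201.5876 Y56.4522 F2594
G1 X67.7613 Y63.0449
G1 X232.0896 Y57.4414
M5
G00 X0.0000 Y0.0000

Since the viewBox matches the mm dimensions, user units are millimetres directly. The only transform is the Y-flip y_m = 82.4786 − y_svg.

Shape 1 is a quadratic bezier drawn with `<path>`. Its stroke #008000 means score at S596, F2594. After flipping Y the toolpath is (65.9833,57.8301) → (68.5084,42.9156) → (76.9488,34.8999) → (91.3044,33.7830).

Shape 2 is a regular polygon drawn with `<polygon>`. Its stroke #008000 means score at S596, F2594. After flipping Y the toolpath is (150.9676,60.9836) → (159.4199,71.6179) → (172.1456,66.8656) → (171.5583,53.2941) → (158.4696,49.6588) → (150.9676,60.9836), returning to the start.

Shape 3 is a open polyline drawn with `<path>`. Its stroke #008000 means score at S596, F2594. After flipping Y the toolpath is (210.6496,26.2531) → (201.5876,56.4522) → (67.7613,63.0449) → (232.0896,57.4414).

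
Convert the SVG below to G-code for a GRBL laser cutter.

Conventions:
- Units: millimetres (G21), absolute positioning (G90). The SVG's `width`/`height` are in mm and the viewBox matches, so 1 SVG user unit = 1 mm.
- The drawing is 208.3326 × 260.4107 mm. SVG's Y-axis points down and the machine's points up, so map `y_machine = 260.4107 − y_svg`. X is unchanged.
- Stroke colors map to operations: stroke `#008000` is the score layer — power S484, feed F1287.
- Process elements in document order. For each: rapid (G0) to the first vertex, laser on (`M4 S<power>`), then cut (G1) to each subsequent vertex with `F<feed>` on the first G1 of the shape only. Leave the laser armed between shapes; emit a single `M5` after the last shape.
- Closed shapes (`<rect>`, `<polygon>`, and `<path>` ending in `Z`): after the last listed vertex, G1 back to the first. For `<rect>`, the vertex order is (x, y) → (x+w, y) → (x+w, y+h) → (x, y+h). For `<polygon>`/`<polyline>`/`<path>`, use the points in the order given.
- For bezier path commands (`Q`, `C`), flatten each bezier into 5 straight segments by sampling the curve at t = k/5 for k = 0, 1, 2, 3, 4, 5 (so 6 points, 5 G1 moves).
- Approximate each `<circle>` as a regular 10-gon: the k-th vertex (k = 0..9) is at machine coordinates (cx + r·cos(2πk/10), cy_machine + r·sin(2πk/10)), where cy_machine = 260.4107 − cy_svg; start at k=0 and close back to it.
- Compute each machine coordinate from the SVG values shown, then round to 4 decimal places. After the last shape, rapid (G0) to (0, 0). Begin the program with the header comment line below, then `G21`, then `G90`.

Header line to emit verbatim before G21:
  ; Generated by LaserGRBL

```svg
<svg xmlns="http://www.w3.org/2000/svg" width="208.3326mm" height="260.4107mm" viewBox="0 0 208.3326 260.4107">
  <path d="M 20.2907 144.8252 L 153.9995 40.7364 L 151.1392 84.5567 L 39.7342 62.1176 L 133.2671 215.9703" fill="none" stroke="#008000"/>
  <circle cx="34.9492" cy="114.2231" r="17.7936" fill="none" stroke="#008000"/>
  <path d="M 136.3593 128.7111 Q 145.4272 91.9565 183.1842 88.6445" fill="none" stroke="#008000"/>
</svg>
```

; Generated by LaserGRBL
G21
G90
G0 X20.2907 Y115.5855
M4 S484
G1 X153.9995 Y219.6743 F1287
G1 X151.1392 Y175.8540
G1 X39.7342 Y198.2931
G1 X133.2671 Y44.4404
G0 X52.7428 Y146.1876
M4 S484
G1 X49.3445 Y156.6464 F1287
G1 X40.4477 Y163.1103
G1 X29.4507 Y163.1103
G1 X20.5539 Y156.6464
G1 X17.1556 Y146.1876
G1 X20.5539 Y135.7288
G1 X29.4507 Y129.2649
G1 X40.4477 Y129.2649
G1 X49.3445 Y135.7288
G1 X52.7428 Y146.1876
G0 X136.3593 Y131.6996
M4 S484
G1 X141.1340 Y145.0637 F1287
G1 X148.2039 Y155.7525
G1 X157.5689 Y163.7658
G1 X169.2290 Y169.1037
G1 X183.1842 Y171.7662
M5
G0 X0.0000 Y0.0000

1 u = 1 mm; y_m = 260.4107 − y.

[1] `<path>` open polyline, #008000→score S484 F1287: (20.2907,115.5855) → (153.9995,219.6743) → (151.1392,175.8540) → (39.7342,198.2931) → (133.2671,44.4404)

[2] `<circle>` circle, #008000→score S484 F1287: (52.7428,146.1876) → (49.3445,156.6464) → (40.4477,163.1103) → (29.4507,163.1103) → (20.5539,156.6464) → (17.1556,146.1876) → (20.5539,135.7288) → (29.4507,129.2649) → (40.4477,129.2649) → (49.3445,135.7288) → (52.7428,146.1876) (closed)

[3] `<path>` quadratic bezier, #008000→score S484 F1287: (136.3593,131.6996) → (141.1340,145.0637) → (148.2039,155.7525) → (157.5689,163.7658) → (169.2290,169.1037) → (183.1842,171.7662)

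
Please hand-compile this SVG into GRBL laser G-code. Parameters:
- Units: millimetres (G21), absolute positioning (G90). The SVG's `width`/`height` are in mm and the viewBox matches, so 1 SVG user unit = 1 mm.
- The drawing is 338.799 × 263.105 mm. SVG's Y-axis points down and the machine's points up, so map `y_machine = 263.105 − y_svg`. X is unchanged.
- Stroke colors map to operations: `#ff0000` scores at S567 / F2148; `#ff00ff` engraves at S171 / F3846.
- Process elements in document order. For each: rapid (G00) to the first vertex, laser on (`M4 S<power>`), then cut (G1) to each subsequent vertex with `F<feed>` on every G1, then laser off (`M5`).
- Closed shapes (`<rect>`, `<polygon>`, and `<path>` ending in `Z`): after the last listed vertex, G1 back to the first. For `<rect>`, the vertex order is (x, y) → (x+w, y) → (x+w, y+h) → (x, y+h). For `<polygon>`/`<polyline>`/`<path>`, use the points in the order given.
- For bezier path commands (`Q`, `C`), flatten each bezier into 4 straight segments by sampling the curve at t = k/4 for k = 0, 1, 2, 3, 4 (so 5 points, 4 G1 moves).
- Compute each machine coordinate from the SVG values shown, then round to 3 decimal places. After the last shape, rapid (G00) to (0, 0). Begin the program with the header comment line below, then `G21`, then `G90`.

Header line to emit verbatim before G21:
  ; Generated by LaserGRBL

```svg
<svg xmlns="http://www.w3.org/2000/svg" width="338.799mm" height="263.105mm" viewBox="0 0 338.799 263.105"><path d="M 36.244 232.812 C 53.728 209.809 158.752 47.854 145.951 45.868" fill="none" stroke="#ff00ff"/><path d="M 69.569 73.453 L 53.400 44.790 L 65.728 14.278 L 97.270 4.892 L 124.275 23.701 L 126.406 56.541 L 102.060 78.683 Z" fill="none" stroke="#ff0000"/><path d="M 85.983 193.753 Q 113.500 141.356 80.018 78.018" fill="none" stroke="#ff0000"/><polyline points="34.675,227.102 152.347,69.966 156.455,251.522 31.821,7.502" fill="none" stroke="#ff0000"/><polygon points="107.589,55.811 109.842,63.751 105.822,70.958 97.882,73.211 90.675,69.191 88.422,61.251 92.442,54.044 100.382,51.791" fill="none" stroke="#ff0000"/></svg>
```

viewBox `0 0 338.799 263.105` with mm width/height → 1 unit = 1 mm. Flip: y_m = 263.105 − y_svg.

**Shape 1** — `<path>` cubic bezier, stroke `#ff00ff` → engrave (S171, F3846). Control points (SVG): P0=(36.244,232.812), P1=(53.728,209.809), P2=(158.752,47.854), P3=(145.951,45.868); sampled at t=k/4. Machine vertices: (36.244,30.293) → (62.562,68.928) → (102.454,131.646) → (136.668,190.424) → (145.951,217.237). Open path.

**Shape 2** — `<path>` regular polygon, stroke `#ff0000` → score (S567, F2148). Machine vertices: (69.569,189.652) → (53.400,218.315) → (65.728,248.827) → (97.270,258.213) → (124.275,239.404) → (126.406,206.564) → (102.060,184.422) → (69.569,189.652). Closed: final G1 returns to the first vertex.

**Shape 3** — `<path>` quadratic bezier, stroke `#ff0000` → score (S567, F2148). Control points (SVG): P0=(85.983,193.753), P1=(113.500,141.356), P2=(80.018,78.018); sampled at t=k/4. Machine vertices: (85.983,69.352) → (95.929,96.234) → (98.250,124.484) → (92.947,154.102) → (80.018,185.087). Open path.

**Shape 4** — `<polyline>` open polyline, stroke `#ff0000` → score (S567, F2148). Machine vertices: (34.675,36.003) → (152.347,193.139) → (156.455,11.583) → (31.821,255.603). Open path.

**Shape 5** — `<polygon>` regular polygon, stroke `#ff0000` → score (S567, F2148). Machine vertices: (107.589,207.294) → (109.842,199.354) → (105.822,192.147) → (97.882,189.894) → (90.675,193.914) → (88.422,201.854) → (92.442,209.061) → (100.382,211.314) → (107.589,207.294). Closed: final G1 returns to the first vertex.

; Generated by LaserGRBL
G21
G90
G00 X36.244 Y30.293
M4 S171
G1 X62.562 Y68.928 F3846
G1 X102.454 Y131.646 F3846
G1 X136.668 Y190.424 F3846
G1 X145.951 Y217.237 F3846
M5
G00 X69.569 Y189.652
M4 S567
G1 X53.400 Y218.315 F2148
G1 X65.728 Y248.827 F2148
G1 X97.270 Y258.213 F2148
G1 X124.275 Y239.404 F2148
G1 X126.406 Y206.564 F2148
G1 X102.060 Y184.422 F2148
G1 X69.569 Y189.652 F2148
M5
G00 X85.983 Y69.352
M4 S567
G1 X95.929 Y96.234 F2148
G1 X98.250 Y124.484 F2148
G1 X92.947 Y154.102 F2148
G1 X80.018 Y185.087 F2148
M5
G00 X34.675 Y36.003
M4 S567
G1 X152.347 Y193.139 F2148
G1 X156.455 Y11.583 F2148
G1 X31.821 Y255.603 F2148
M5
G00 X107.589 Y207.294
M4 S567
G1 X109.842 Y199.354 F2148
G1 X105.822 Y192.147 F2148
G1 X97.882 Y189.894 F2148
G1 X90.675 Y193.914 F2148
G1 X88.422 Y201.854 F2148
G1 X92.442 Y209.061 F2148
G1 X100.382 Y211.314 F2148
G1 X107.589 Y207.294 F2148
M5
G00 X0.000 Y0.000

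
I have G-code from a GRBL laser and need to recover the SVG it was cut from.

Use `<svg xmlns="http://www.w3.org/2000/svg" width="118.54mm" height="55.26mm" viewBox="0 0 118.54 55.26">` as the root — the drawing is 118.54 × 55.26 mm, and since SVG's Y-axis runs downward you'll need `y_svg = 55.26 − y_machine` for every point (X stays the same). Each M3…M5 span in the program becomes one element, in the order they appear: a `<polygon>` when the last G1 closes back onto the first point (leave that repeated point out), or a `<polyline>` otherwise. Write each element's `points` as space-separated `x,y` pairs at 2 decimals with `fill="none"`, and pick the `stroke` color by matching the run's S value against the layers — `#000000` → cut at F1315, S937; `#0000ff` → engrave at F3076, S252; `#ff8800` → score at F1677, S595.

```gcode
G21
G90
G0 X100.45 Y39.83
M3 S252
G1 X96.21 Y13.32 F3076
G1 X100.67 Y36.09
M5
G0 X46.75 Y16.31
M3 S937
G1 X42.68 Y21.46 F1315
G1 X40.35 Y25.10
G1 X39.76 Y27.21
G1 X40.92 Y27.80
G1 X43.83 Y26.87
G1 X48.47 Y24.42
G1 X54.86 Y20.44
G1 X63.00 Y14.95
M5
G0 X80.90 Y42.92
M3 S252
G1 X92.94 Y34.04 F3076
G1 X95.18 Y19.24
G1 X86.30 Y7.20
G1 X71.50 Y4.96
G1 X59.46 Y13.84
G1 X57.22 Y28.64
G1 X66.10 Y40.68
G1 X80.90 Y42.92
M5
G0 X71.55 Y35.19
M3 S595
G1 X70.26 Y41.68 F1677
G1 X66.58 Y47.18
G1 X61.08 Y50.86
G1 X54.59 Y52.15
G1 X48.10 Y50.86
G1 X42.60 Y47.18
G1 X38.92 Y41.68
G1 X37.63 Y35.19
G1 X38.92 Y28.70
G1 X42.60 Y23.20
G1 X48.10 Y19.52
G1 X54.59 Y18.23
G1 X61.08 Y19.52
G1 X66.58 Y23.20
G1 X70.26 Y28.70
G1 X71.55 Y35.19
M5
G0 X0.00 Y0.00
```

Machine Y-up, SVG Y-down with viewBox height 55.26, so y_svg = 55.26 − y_machine; X carries over.

Run 1: power S252 maps to stroke `#0000ff` (engrave). The run is open, so emit a `<polyline>` with points (Y-flipped): 100.45,15.43 96.21,41.94 100.67,19.17.

Run 2: the run's S937 means `#000000` (cut). The run is open, so emit a `<polyline>` with points (Y-flipped): 46.75,38.95 42.68,33.80 40.35,30.16 39.76,28.05 40.92,27.46 43.83,28.39 48.47,30.84 54.86,34.82 63.00,40.31.

Run 3: power S252 maps to stroke `#0000ff` (engrave). The run returns to its start, so emit a `<polygon>` with points (Y-flipped): 80.90,12.34 92.94,21.22 95.18,36.02 86.30,48.06 71.50,50.30 59.46,41.42 57.22,26.62 66.10,14.58.

Run 4: power S595 maps to stroke `#ff8800` (score). The run returns to its start, so emit a `<polygon>` with points (Y-flipped): 71.55,20.07 70.26,13.58 66.58,8.08 61.08,4.40 54.59,3.11 48.10,4.40 42.60,8.08 38.92,13.58 37.63,20.07 38.92,26.56 42.60,32.06 48.10,35.74 54.59,37.03 61.08,35.74 66.58,32.06 70.26,26.56.

<svg xmlns="http://www.w3.org/2000/svg" width="118.54mm" height="55.26mm" viewBox="0 0 118.54 55.26">
  <polyline points="100.45,15.43 96.21,41.94 100.67,19.17" fill="none" stroke="#0000ff"/>
  <polyline points="46.75,38.95 42.68,33.80 40.35,30.16 39.76,28.05 40.92,27.46 43.83,28.39 48.47,30.84 54.86,34.82 63.00,40.31" fill="none" stroke="#000000"/>
  <polygon points="80.90,12.34 92.94,21.22 95.18,36.02 86.30,48.06 71.50,50.30 59.46,41.42 57.22,26.62 66.10,14.58" fill="none" stroke="#0000ff"/>
  <polygon points="71.55,20.07 70.26,13.58 66.58,8.08 61.08,4.40 54.59,3.11 48.10,4.40 42.60,8.08 38.92,13.58 37.63,20.07 38.92,26.56 42.60,32.06 48.10,35.74 54.59,37.03 61.08,35.74 66.58,32.06 70.26,26.56" fill="none" stroke="#ff8800"/>
</svg>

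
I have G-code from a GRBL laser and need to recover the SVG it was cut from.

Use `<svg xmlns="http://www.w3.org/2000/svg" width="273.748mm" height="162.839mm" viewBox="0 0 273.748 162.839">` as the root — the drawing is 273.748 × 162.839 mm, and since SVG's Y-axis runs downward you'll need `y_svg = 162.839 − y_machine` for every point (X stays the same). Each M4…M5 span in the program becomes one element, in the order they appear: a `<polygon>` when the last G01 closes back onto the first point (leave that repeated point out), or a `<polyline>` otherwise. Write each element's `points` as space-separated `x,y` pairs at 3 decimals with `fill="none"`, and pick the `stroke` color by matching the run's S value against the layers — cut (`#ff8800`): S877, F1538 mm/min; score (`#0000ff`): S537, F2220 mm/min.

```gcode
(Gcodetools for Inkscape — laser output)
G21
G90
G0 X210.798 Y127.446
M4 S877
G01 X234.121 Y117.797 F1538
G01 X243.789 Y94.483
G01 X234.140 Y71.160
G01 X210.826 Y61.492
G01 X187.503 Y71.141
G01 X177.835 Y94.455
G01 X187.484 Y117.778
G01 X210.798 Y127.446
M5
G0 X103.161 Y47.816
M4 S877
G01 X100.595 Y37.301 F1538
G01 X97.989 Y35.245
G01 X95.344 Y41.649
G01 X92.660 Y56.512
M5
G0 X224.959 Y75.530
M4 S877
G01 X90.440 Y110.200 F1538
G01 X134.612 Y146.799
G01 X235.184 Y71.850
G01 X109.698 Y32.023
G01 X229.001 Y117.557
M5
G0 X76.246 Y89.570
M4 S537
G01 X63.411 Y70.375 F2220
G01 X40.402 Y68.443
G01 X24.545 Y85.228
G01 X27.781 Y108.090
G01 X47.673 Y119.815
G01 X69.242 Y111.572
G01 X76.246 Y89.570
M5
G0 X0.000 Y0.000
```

<svg xmlns="http://www.w3.org/2000/svg" width="273.748mm" height="162.839mm" viewBox="0 0 273.748 162.839">
  <polygon points="210.798,35.393 234.121,45.042 243.789,68.356 234.140,91.679 210.826,101.347 187.503,91.698 177.835,68.384 187.484,45.061" fill="none" stroke="#ff8800"/>
  <polyline points="103.161,115.023 100.595,125.538 97.989,127.594 95.344,121.190 92.660,106.327" fill="none" stroke="#ff8800"/>
  <polyline points="224.959,87.309 90.440,52.639 134.612,16.040 235.184,90.989 109.698,130.816 229.001,45.282" fill="none" stroke="#ff8800"/>
  <polygon points="76.246,73.269 63.411,92.464 40.402,94.396 24.545,77.611 27.781,54.749 47.673,43.024 69.242,51.267" fill="none" stroke="#0000ff"/>
</svg>

Each laser-on run becomes one SVG element. Flip Y back into SVG space with y_svg = 162.839 − y_machine.

Run 1: S877 ⇒ cut layer `#ff8800`. The run returns to its start, so emit a `<polygon>` with points (Y-flipped): 210.798,35.393 234.121,45.042 243.789,68.356 234.140,91.679 210.826,101.347 187.503,91.698 177.835,68.384 187.484,45.061.

Run 2: the run's S877 means `#ff8800` (cut). The run is open, so emit a `<polyline>` with points (Y-flipped): 103.161,115.023 100.595,125.538 97.989,127.594 95.344,121.190 92.660,106.327.

Run 3: S877 ⇒ cut layer `#ff8800`. The run is open, so emit a `<polyline>` with points (Y-flipped): 224.959,87.309 90.440,52.639 134.612,16.040 235.184,90.989 109.698,130.816 229.001,45.282.

Run 4: the run's S537 means `#0000ff` (score). The run returns to its start, so emit a `<polygon>` with points (Y-flipped): 76.246,73.269 63.411,92.464 40.402,94.396 24.545,77.611 27.781,54.749 47.673,43.024 69.242,51.267.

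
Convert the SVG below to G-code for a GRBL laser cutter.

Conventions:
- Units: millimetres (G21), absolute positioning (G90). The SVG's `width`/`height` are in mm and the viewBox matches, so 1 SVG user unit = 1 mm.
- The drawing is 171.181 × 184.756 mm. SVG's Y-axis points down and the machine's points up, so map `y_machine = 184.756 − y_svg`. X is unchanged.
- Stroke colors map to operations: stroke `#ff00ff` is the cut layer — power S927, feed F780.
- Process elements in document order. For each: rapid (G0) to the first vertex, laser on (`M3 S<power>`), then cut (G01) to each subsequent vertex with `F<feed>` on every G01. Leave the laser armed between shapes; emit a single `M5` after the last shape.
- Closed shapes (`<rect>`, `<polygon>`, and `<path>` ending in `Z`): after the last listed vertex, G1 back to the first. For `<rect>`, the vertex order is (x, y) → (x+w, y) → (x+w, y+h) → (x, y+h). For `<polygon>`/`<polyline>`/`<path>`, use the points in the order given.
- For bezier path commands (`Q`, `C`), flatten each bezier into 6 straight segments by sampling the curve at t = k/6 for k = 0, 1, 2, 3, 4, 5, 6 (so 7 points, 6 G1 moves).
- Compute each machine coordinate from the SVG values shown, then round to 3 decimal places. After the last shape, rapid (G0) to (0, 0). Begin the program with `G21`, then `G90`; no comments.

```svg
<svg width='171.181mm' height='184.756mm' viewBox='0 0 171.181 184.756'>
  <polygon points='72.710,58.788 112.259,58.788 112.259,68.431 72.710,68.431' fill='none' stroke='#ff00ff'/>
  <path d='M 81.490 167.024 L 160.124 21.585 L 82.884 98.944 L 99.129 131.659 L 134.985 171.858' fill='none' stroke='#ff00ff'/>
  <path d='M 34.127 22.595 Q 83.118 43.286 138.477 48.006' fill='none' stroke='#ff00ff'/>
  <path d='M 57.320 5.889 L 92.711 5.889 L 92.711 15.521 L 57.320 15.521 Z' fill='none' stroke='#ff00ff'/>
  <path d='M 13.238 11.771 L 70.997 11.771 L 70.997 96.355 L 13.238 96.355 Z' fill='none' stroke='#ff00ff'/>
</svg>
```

Since the viewBox matches the mm dimensions, user units are millimetres directly. The only transform is the Y-flip y_m = 184.756 − y_svg.

Shape 1 is a rectangle drawn with `<polygon>`. Its stroke #ff00ff means cut at S927, F780. After flipping Y the toolpath is (72.710,125.968) → (112.259,125.968) → (112.259,116.325) → (72.710,116.325) → (72.710,125.968), returning to the start.

Shape 2 is a open polyline drawn with `<path>`. Its stroke #ff00ff means cut at S927, F780. After flipping Y the toolpath is (81.490,17.732) → (160.124,163.171) → (82.884,85.812) → (99.129,53.097) → (134.985,12.898).

Shape 3 is a quadratic bezier drawn with `<path>`. Its stroke #ff00ff means cut at S927, F780. After flipping Y the toolpath is (34.127,162.161) → (50.634,155.708) → (67.495,150.142) → (84.710,145.463) → (102.279,141.671) → (120.201,138.767) → (138.477,136.750).

Shape 4 is a rectangle drawn with `<path>`. Its stroke #ff00ff means cut at S927, F780. After flipping Y the toolpath is (57.320,178.867) → (92.711,178.867) → (92.711,169.235) → (57.320,169.235) → (57.320,178.867), returning to the start.

Shape 5 is a rectangle drawn with `<path>`. Its stroke #ff00ff means cut at S927, F780. After flipping Y the toolpath is (13.238,172.985) → (70.997,172.985) → (70.997,88.401) → (13.238,88.401) → (13.238,172.985), returning to the start.

G21
G90
G0 X72.710 Y125.968
M3 S927
G01 X112.259 Y125.968 F780
G01 X112.259 Y116.325 F780
G01 X72.710 Y116.325 F780
G01 X72.710 Y125.968 F780
G0 X81.490 Y17.732
M3 S927
G01 X160.124 Y163.171 F780
G01 X82.884 Y85.812 F780
G01 X99.129 Y53.097 F780
G01 X134.985 Y12.898 F780
G0 X34.127 Y162.161
M3 S927
G01 X50.634 Y155.708 F780
G01 X67.495 Y150.142 F780
G01 X84.710 Y145.463 F780
G01 X102.279 Y141.671 F780
G01 X120.201 Y138.767 F780
G01 X138.477 Y136.750 F780
G0 X57.320 Y178.867
M3 S927
G01 X92.711 Y178.867 F780
G01 X92.711 Y169.235 F780
G01 X57.320 Y169.235 F780
G01 X57.320 Y178.867 F780
G0 X13.238 Y172.985
M3 S927
G01 X70.997 Y172.985 F780
G01 X70.997 Y88.401 F780
G01 X13.238 Y88.401 F780
G01 X13.238 Y172.985 F780
M5
G0 X0.000 Y0.000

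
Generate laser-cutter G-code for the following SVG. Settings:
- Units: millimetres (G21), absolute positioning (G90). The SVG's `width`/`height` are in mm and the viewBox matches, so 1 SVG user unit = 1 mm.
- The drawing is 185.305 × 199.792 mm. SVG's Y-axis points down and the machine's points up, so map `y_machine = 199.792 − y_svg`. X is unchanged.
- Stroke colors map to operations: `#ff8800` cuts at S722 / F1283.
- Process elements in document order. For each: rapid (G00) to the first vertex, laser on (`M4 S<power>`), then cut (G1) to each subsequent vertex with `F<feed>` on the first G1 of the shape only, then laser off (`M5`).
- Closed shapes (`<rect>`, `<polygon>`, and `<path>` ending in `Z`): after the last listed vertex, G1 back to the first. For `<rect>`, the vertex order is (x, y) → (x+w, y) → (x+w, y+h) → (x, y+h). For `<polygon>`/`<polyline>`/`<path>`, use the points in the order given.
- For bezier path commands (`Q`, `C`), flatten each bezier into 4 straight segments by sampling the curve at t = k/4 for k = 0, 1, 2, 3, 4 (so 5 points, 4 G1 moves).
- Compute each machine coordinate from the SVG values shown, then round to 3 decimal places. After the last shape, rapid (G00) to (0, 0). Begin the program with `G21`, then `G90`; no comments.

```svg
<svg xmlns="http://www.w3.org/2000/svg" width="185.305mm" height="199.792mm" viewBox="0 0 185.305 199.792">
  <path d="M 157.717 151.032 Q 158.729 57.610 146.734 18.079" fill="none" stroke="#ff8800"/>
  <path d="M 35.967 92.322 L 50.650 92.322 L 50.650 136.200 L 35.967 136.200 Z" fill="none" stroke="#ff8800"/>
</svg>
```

G21
G90
G00 X157.717 Y48.760
M4 S722
G1 X157.410 Y92.103 F1283
G1 X155.477 Y128.709
G1 X151.919 Y158.579
G1 X146.734 Y181.713
M5
G00 X35.967 Y107.470
M4 S722
G1 X50.650 Y107.470 F1283
G1 X50.650 Y63.592
G1 X35.967 Y63.592
G1 X35.967 Y107.470
M5
G00 X0.000 Y0.000

1 u = 1 mm; y_m = 199.792 − y.

[1] `<path>` quadratic bezier, #ff8800→cut S722 F1283: (157.717,48.760) → (157.410,92.103) → (155.477,128.709) → (151.919,158.579) → (146.734,181.713)

[2] `<path>` rectangle, #ff8800→cut S722 F1283: (35.967,107.470) → (50.650,107.470) → (50.650,63.592) → (35.967,63.592) → (35.967,107.470) (closed)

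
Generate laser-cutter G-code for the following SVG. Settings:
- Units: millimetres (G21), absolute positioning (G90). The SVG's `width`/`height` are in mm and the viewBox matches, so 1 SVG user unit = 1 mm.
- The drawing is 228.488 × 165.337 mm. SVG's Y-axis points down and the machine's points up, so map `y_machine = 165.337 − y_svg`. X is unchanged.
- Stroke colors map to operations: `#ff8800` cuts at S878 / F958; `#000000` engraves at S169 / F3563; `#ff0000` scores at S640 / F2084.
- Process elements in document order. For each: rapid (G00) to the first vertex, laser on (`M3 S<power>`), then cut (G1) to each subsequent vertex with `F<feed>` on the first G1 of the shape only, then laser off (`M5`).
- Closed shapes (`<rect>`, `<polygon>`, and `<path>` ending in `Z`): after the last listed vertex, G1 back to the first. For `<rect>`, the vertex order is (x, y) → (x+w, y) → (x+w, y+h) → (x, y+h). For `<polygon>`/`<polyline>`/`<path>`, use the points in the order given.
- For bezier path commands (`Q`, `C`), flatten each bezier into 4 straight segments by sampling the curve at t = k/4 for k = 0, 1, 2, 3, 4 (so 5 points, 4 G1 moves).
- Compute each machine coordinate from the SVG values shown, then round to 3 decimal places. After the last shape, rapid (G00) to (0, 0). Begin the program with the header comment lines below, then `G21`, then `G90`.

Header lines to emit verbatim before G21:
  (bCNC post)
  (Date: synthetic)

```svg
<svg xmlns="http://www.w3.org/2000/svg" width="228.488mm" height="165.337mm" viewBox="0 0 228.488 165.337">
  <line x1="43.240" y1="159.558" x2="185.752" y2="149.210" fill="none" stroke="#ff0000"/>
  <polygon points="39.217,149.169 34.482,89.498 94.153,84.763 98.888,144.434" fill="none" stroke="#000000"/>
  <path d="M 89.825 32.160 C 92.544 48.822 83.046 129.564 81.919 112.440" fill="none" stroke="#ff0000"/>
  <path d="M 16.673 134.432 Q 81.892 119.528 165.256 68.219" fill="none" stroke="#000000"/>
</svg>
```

(bCNC post)
(Date: synthetic)
G21
G90
G00 X43.240 Y5.779
M3 S640
G1 X185.752 Y16.127 F2084
M5
G00 X39.217 Y16.168
M3 S169
G1 X34.482 Y75.839 F3563
G1 X94.153 Y80.574
G1 X98.888 Y20.903
G1 X39.217 Y16.168
M5
G00 X89.825 Y133.177
M3 S640
G1 X89.895 Y111.196 F2084
G1 X87.314 Y80.367
G1 X84.012 Y55.873
G1 X81.919 Y52.897
M5
G00 X16.673 Y30.905
M3 S169
G1 X50.417 Y40.632 F3563
G1 X86.428 Y54.910
G1 X124.708 Y73.739
G1 X165.256 Y97.118
M5
G00 X0.000 Y0.000

Since the viewBox matches the mm dimensions, user units are millimetres directly. The only transform is the Y-flip y_m = 165.337 − y_svg.

Shape 1 is a line segment drawn with `<line>`. Its stroke #ff0000 means score at S640, F2084. After flipping Y the toolpath is (43.240,5.779) → (185.752,16.127).

Shape 2 is a regular polygon drawn with `<polygon>`. Its stroke #000000 means engrave at S169, F3563. After flipping Y the toolpath is (39.217,16.168) → (34.482,75.839) → (94.153,80.574) → (98.888,20.903) → (39.217,16.168), returning to the start.

Shape 3 is a cubic bezier drawn with `<path>`. Its stroke #ff0000 means score at S640, F2084. After flipping Y the toolpath is (89.825,133.177) → (89.895,111.196) → (87.314,80.367) → (84.012,55.873) → (81.919,52.897).

Shape 4 is a quadratic bezier drawn with `<path>`. Its stroke #000000 means engrave at S169, F3563. After flipping Y the toolpath is (16.673,30.905) → (50.417,40.632) → (86.428,54.910) → (124.708,73.739) → (165.256,97.118).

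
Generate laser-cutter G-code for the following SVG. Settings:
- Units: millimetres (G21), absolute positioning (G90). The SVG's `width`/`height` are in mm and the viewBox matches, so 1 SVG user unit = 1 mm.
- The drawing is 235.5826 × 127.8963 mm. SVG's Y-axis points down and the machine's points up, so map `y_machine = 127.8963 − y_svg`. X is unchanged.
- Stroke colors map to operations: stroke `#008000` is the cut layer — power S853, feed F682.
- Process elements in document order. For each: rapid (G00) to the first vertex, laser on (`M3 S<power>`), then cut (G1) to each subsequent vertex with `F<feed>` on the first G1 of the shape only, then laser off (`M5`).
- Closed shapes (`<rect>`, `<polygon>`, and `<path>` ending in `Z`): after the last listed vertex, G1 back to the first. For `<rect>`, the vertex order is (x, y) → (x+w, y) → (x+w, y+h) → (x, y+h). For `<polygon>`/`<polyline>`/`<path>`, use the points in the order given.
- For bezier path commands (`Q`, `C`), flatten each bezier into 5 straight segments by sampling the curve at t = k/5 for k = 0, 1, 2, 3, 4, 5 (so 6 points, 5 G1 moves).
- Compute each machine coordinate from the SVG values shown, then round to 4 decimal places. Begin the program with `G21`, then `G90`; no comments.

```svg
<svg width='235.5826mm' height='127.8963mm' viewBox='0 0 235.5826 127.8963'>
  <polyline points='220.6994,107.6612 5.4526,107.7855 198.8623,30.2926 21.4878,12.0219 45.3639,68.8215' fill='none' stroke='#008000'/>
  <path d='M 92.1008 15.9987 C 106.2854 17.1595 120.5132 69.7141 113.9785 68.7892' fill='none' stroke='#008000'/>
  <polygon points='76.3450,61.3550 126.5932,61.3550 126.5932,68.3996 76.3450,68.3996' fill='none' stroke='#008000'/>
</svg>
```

G21
G90
G00 X220.6994 Y20.2351
M3 S853
G1 X5.4526 Y20.1108 F682
G1 X198.8623 Y97.6037
G1 X21.4878 Y115.8744
G1 X45.3639 Y59.0748
M5
G00 X92.1008 Y111.8976
M3 S853
G1 X100.4503 Y105.8729 F682
G1 X107.8115 Y92.5475
G1 X113.1857 Y76.9555
G1 X115.5743 Y64.1307
G1 X113.9785 Y59.1071
M5
G00 X76.3450 Y66.5413
M3 S853
G1 X126.5932 Y66.5413 F682
G1 X126.5932 Y59.4967
G1 X76.3450 Y59.4967
G1 X76.3450 Y66.5413
M5

Since the viewBox matches the mm dimensions, user units are millimetres directly. The only transform is the Y-flip y_m = 127.8963 − y_svg.

Shape 1 is a open polyline drawn with `<polyline>`. Its stroke #008000 means cut at S853, F682. After flipping Y the toolpath is (220.6994,20.2351) → (5.4526,20.1108) → (198.8623,97.6037) → (21.4878,115.8744) → (45.3639,59.0748).

Shape 2 is a cubic bezier drawn with `<path>`. Its stroke #008000 means cut at S853, F682. After flipping Y the toolpath is (92.1008,111.8976) → (100.4503,105.8729) → (107.8115,92.5475) → (113.1857,76.9555) → (115.5743,64.1307) → (113.9785,59.1071).

Shape 3 is a rectangle drawn with `<polygon>`. Its stroke #008000 means cut at S853, F682. After flipping Y the toolpath is (76.3450,66.5413) → (126.5932,66.5413) → (126.5932,59.4967) → (76.3450,59.4967) → (76.3450,66.5413), returning to the start.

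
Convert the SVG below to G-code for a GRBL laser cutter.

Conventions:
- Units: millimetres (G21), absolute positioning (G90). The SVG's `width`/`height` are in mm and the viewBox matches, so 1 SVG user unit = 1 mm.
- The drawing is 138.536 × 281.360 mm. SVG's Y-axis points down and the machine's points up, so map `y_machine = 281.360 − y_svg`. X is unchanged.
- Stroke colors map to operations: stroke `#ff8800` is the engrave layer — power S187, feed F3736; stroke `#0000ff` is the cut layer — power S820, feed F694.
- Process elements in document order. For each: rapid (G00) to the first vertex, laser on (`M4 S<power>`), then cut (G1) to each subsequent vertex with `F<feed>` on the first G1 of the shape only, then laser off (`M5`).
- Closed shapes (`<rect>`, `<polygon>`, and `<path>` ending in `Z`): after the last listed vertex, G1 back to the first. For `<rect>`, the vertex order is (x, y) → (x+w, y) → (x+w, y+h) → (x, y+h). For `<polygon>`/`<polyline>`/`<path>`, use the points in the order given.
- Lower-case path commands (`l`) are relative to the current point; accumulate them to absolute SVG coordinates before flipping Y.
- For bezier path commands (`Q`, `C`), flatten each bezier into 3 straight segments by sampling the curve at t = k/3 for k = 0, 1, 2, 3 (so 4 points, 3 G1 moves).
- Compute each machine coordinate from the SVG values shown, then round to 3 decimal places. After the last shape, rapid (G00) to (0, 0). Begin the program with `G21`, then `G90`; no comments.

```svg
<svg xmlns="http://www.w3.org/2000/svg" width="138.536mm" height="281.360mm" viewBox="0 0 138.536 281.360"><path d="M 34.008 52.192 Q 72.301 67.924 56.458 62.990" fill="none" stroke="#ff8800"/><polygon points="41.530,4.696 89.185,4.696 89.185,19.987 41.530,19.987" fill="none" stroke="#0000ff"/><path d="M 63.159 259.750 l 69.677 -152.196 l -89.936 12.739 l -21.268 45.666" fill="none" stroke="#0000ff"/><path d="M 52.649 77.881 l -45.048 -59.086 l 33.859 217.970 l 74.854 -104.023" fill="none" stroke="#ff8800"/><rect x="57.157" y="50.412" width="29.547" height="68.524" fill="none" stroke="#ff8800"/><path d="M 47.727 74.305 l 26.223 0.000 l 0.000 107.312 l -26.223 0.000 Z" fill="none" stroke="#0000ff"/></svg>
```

Since the viewBox matches the mm dimensions, user units are millimetres directly. The only transform is the Y-flip y_m = 281.360 − y_svg.

Shape 1 is a quadratic bezier drawn with `<path>`. Its stroke #ff8800 means engrave at S187, F3736. After flipping Y the toolpath is (34.008,229.168) → (53.522,220.976) → (61.005,217.377) → (56.458,218.370).

Shape 2 is a rectangle drawn with `<polygon>`. Its stroke #0000ff means cut at S820, F694. After flipping Y the toolpath is (41.530,276.664) → (89.185,276.664) → (89.185,261.373) → (41.530,261.373) → (41.530,276.664), returning to the start.

Shape 3 is a open polyline drawn with `<path>`. Its stroke #0000ff means cut at S820, F694. After flipping Y the toolpath is (63.159,21.610) → (132.836,173.806) → (42.900,161.067) → (21.632,115.401).

Shape 4 is a open polyline drawn with `<path>`. Its stroke #ff8800 means engrave at S187, F3736. After flipping Y the toolpath is (52.649,203.479) → (7.601,262.565) → (41.460,44.595) → (116.314,148.618).

Shape 5 is a rectangle drawn with `<rect>`. Its stroke #ff8800 means engrave at S187, F3736. After flipping Y the toolpath is (57.157,230.948) → (86.704,230.948) → (86.704,162.424) → (57.157,162.424) → (57.157,230.948), returning to the start.

Shape 6 is a rectangle drawn with `<path>`. Its stroke #0000ff means cut at S820, F694. After flipping Y the toolpath is (47.727,207.055) → (73.950,207.055) → (73.950,99.743) → (47.727,99.743) → (47.727,207.055), returning to the start.

G21
G90
G00 X34.008 Y229.168
M4 S187
G1 X53.522 Y220.976 F3736
G1 X61.005 Y217.377
G1 X56.458 Y218.370
M5
G00 X41.530 Y276.664
M4 S820
G1 X89.185 Y276.664 F694
G1 X89.185 Y261.373
G1 X41.530 Y261.373
G1 X41.530 Y276.664
M5
G00 X63.159 Y21.610
M4 S820
G1 X132.836 Y173.806 F694
G1 X42.900 Y161.067
G1 X21.632 Y115.401
M5
G00 X52.649 Y203.479
M4 S187
G1 X7.601 Y262.565 F3736
G1 X41.460 Y44.595
G1 X116.314 Y148.618
M5
G00 X57.157 Y230.948
M4 S187
G1 X86.704 Y230.948 F3736
G1 X86.704 Y162.424
G1 X57.157 Y162.424
G1 X57.157 Y230.948
M5
G00 X47.727 Y207.055
M4 S820
G1 X73.950 Y207.055 F694
G1 X73.950 Y99.743
G1 X47.727 Y99.743
G1 X47.727 Y207.055
M5
G00 X0.000 Y0.000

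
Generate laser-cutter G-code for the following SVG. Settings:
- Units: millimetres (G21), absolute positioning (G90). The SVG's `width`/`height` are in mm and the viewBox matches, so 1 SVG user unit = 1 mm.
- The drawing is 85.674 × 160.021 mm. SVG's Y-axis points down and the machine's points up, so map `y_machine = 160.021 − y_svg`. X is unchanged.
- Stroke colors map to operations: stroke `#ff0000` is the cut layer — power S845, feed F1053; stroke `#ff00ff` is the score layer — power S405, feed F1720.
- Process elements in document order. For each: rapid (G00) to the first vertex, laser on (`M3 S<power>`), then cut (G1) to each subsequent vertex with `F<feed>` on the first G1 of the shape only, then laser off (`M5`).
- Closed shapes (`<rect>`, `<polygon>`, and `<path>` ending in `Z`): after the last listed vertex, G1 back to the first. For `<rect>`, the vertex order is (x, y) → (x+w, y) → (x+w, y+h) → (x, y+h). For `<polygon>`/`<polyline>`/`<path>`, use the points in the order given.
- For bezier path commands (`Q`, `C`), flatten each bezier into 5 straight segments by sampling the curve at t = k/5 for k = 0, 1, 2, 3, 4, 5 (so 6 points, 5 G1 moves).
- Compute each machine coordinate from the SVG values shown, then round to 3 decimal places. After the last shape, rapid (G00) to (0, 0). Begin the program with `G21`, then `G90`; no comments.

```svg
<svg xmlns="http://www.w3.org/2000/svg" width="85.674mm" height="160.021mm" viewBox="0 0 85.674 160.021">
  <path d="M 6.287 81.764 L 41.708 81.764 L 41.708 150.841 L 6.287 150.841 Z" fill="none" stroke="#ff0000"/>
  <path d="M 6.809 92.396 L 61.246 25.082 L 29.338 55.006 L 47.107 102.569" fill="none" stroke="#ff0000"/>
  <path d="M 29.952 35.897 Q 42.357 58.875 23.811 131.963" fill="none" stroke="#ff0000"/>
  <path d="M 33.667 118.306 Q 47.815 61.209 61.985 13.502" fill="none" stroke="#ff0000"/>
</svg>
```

G21
G90
G00 X6.287 Y78.257
M3 S845
G1 X41.708 Y78.257 F1053
G1 X41.708 Y9.180
G1 X6.287 Y9.180
G1 X6.287 Y78.257
M5
G00 X6.809 Y67.625
M3 S845
G1 X61.246 Y134.939 F1053
G1 X29.338 Y105.015
G1 X47.107 Y57.452
M5
G00 X29.952 Y124.124
M3 S845
G1 X33.676 Y112.928 F1053
G1 X34.924 Y97.724
G1 X33.696 Y78.511
G1 X29.991 Y55.289
G1 X23.811 Y28.058
M5
G00 X33.667 Y41.715
M3 S845
G1 X39.327 Y64.178 F1053
G1 X44.989 Y85.890
G1 X50.653 Y106.851
G1 X56.318 Y127.061
G1 X61.985 Y146.519
M5
G00 X0.000 Y0.000

1 u = 1 mm; y_m = 160.021 − y.

[1] `<path>` rectangle, #ff0000→cut S845 F1053: (6.287,78.257) → (41.708,78.257) → (41.708,9.180) → (6.287,9.180) → (6.287,78.257) (closed)

[2] `<path>` open polyline, #ff0000→cut S845 F1053: (6.809,67.625) → (61.246,134.939) → (29.338,105.015) → (47.107,57.452)

[3] `<path>` quadratic bezier, #ff0000→cut S845 F1053: (29.952,124.124) → (33.676,112.928) → (34.924,97.724) → (33.696,78.511) → (29.991,55.289) → (23.811,28.058)

[4] `<path>` quadratic bezier, #ff0000→cut S845 F1053: (33.667,41.715) → (39.327,64.178) → (44.989,85.890) → (50.653,106.851) → (56.318,127.061) → (61.985,146.519)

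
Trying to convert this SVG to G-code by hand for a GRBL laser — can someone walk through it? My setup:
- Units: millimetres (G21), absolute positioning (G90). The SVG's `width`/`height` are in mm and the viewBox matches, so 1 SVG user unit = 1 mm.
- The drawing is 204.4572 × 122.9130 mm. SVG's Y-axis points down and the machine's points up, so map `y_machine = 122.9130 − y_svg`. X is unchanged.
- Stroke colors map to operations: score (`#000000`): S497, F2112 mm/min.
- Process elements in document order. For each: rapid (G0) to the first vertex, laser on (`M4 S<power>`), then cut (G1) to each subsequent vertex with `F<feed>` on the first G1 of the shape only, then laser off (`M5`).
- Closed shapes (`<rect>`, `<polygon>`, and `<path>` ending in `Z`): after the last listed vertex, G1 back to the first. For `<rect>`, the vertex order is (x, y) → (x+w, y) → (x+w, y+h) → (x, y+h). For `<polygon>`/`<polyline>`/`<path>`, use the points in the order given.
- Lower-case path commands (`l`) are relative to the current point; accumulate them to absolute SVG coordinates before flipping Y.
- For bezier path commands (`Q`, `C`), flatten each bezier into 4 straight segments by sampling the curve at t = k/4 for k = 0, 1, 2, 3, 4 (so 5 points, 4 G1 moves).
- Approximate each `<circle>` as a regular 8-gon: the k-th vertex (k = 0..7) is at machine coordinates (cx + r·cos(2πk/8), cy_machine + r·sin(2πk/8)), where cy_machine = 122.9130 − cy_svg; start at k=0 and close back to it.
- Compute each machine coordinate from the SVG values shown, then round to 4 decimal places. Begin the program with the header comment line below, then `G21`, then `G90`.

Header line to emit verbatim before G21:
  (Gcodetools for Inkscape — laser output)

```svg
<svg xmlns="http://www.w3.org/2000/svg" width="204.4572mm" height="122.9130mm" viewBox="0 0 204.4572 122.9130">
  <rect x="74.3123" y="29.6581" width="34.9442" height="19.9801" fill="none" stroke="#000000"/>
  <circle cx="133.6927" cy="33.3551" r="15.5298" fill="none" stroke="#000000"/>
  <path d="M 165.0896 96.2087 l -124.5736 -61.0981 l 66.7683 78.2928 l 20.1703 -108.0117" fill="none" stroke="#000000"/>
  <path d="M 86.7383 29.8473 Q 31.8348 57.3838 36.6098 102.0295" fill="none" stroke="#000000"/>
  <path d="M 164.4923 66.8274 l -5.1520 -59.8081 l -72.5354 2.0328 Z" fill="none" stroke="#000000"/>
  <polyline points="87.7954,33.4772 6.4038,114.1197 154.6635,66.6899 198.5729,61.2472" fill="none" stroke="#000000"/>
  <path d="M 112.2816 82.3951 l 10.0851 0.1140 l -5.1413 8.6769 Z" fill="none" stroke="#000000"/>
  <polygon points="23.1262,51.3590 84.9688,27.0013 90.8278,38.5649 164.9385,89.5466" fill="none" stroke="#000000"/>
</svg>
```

Since the viewBox matches the mm dimensions, user units are millimetres directly. The only transform is the Y-flip y_m = 122.9130 − y_svg.

Shape 1 is a rectangle drawn with `<rect>`. Its stroke #000000 means score at S497, F2112. After flipping Y the toolpath is (74.3123,93.2549) → (109.2565,93.2549) → (109.2565,73.2748) → (74.3123,73.2748) → (74.3123,93.2549), returning to the start.

Shape 2 is a circle drawn with `<circle>`. Its stroke #000000 means score at S497, F2112. After flipping Y the toolpath is (149.2225,89.5579) → (144.6739,100.5391) → (133.6927,105.0877) → (122.7115,100.5391) → (118.1629,89.5579) → (122.7115,78.5767) → (133.6927,74.0281) → (144.6739,78.5767) → (149.2225,89.5579), returning to the start.

Shape 3 is a open polyline drawn with `<path>`. Its stroke #000000 means score at S497, F2112. After flipping Y the toolpath is (165.0896,26.7043) → (40.5160,87.8024) → (107.2843,9.5096) → (127.4546,117.5213).

Shape 4 is a quadratic bezier drawn with `<path>`. Its stroke #000000 means score at S497, F2112. After flipping Y the toolpath is (86.7383,93.0657) → (63.0165,78.2281) → (46.7544,61.2519) → (37.9522,42.1370) → (36.6098,20.8835).

Shape 5 is a closed polygon drawn with `<path>`. Its stroke #000000 means score at S497, F2112. After flipping Y the toolpath is (164.4923,56.0856) → (159.3403,115.8937) → (86.8049,113.8609) → (164.4923,56.0856), returning to the start.

Shape 6 is a open polyline drawn with `<polyline>`. Its stroke #000000 means score at S497, F2112. After flipping Y the toolpath is (87.7954,89.4358) → (6.4038,8.7933) → (154.6635,56.2231) → (198.5729,61.6658).

Shape 7 is a regular polygon drawn with `<path>`. Its stroke #000000 means score at S497, F2112. After flipping Y the toolpath is (112.2816,40.5179) → (122.3667,40.4039) → (117.2254,31.7270) → (112.2816,40.5179), returning to the start.

Shape 8 is a closed polygon drawn with `<polygon>`. Its stroke #000000 means score at S497, F2112. After flipping Y the toolpath is (23.1262,71.5540) → (84.9688,95.9117) → (90.8278,84.3481) → (164.9385,33.3664) → (23.1262,71.5540), returning to the start.

(Gcodetools for Inkscape — laser output)
G21
G90
G0 X74.3123 Y93.2549
M4 S497
G1 X109.2565 Y93.2549 F2112
G1 X109.2565 Y73.2748
G1 X74.3123 Y73.2748
G1 X74.3123 Y93.2549
M5
G0 X149.2225 Y89.5579
M4 S497
G1 X144.6739 Y100.5391 F2112
G1 X133.6927 Y105.0877
G1 X122.7115 Y100.5391
G1 X118.1629 Y89.5579
G1 X122.7115 Y78.5767
G1 X133.6927 Y74.0281
G1 X144.6739 Y78.5767
G1 X149.2225 Y89.5579
M5
G0 X165.0896 Y26.7043
M4 S497
G1 X40.5160 Y87.8024 F2112
G1 X107.2843 Y9.5096
G1 X127.4546 Y117.5213
M5
G0 X86.7383 Y93.0657
M4 S497
G1 X63.0165 Y78.2281 F2112
G1 X46.7544 Y61.2519
G1 X37.9522 Y42.1370
G1 X36.6098 Y20.8835
M5
G0 X164.4923 Y56.0856
M4 S497
G1 X159.3403 Y115.8937 F2112
G1 X86.8049 Y113.8609
G1 X164.4923 Y56.0856
M5
G0 X87.7954 Y89.4358
M4 S497
G1 X6.4038 Y8.7933 F2112
G1 X154.6635 Y56.2231
G1 X198.5729 Y61.6658
M5
G0 X112.2816 Y40.5179
M4 S497
G1 X122.3667 Y40.4039 F2112
G1 X117.2254 Y31.7270
G1 X112.2816 Y40.5179
M5
G0 X23.1262 Y71.5540
M4 S497
G1 X84.9688 Y95.9117 F2112
G1 X90.8278 Y84.3481
G1 X164.9385 Y33.3664
G1 X23.1262 Y71.5540
M5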